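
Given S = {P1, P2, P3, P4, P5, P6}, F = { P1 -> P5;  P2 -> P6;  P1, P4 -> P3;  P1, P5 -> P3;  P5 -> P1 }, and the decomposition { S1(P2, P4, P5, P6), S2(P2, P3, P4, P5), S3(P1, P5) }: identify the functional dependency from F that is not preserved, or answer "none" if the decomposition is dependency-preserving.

none

P1 → P5 lies within S3.
P2 → P6 lies within S1.
P1, P4 → P3: restricted closure across fragments reaches P3.
P1, P5 → P3: restricted closure across fragments reaches P3.
P5 → P1 lies within S3.
Every dependency is enforceable on the fragments, so the decomposition is dependency-preserving.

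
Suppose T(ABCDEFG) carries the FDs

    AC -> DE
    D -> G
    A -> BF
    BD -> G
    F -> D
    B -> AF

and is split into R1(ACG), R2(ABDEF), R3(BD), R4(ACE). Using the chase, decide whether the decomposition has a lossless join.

Yes

Chase test. Columns are ABCDEFG; row i has aⱼ where attribute j ∈ Ri, else bᵢⱼ.
Initial tableau (one row per fragment):
  row 1: a1 b12 a3 b14 b15 b16 a7
  row 2: a1 a2 b23 a4 a5 a6 b27
  row 3: b31 a2 b33 a4 b35 b36 b37
  row 4: a1 b42 a3 b44 a5 b46 b47
Rows 1 and 4 agree on AC; apply AC→DE and equate their DE entries.
Rows 1 and 4 agree on D; apply D→G and equate their G entries.
Rows 2 and 3 agree on D; apply D→G and equate their G entries.
Rows 1 and 2 agree on A; apply A→BF and equate their BF entries.
Rows 1 and 4 agree on A; apply A→BF and equate their BF entries.
Rows 1 and 2 agree on F; apply F→D and equate their D entries.
Rows 1 and 3 agree on B; apply B→AF and equate their AF entries.
Rows 1 and 2 agree on D; apply D→G and equate their G entries.
Row 1 is now all distinguished symbols — the join is lossless.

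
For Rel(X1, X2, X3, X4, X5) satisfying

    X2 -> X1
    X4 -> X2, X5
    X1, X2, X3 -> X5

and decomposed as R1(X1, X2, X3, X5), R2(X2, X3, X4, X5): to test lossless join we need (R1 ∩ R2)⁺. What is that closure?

R1 ∩ R2 = {X2, X3, X5}.
X2 → X1 applies, adding X1
Closure: {X1, X2, X3, X5}.

X1, X2, X3, X5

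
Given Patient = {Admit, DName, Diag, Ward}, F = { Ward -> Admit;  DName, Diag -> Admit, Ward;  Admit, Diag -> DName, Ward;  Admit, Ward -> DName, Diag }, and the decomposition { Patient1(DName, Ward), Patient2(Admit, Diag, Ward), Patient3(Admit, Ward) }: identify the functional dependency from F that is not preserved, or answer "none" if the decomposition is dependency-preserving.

DName, Diag -> Admit, Ward

Check DName, Diag → Admit, Ward: no single fragment contains all of {Admit, DName, Diag, Ward}, and the restricted closure of {DName, Diag} across the fragments never reaches {Admit, Ward}.
Ward → Admit is preserved.
Admit, Diag → DName, Ward is preserved.
Admit, Ward → DName, Diag is preserved.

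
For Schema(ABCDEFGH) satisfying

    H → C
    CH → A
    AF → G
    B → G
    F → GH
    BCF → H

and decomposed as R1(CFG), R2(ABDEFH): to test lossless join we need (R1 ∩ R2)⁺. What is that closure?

R1 ∩ R2 = {F}.
F → GH applies, adding GH
H → C applies, adding C
CH → A applies, adding A
Closure: {ACFGH}.

ACFGH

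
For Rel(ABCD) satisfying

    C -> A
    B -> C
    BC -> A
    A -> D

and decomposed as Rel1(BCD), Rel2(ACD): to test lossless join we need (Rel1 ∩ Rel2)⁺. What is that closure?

ACD

Rel1 ∩ Rel2 = {CD}.
C → A applies, adding A
Closure: {ACD}.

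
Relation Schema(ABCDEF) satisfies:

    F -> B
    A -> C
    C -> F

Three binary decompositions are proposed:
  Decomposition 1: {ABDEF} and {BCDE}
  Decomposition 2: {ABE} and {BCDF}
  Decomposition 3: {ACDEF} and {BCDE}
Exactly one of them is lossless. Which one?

Decomposition 3

Decomposition 1: common = {BDE}, closure = {BDE} → lossy.
Decomposition 2: common = {B}, closure = {B} → lossy.
Decomposition 3: common = {CDE}, closure = {BCDEF} → lossless.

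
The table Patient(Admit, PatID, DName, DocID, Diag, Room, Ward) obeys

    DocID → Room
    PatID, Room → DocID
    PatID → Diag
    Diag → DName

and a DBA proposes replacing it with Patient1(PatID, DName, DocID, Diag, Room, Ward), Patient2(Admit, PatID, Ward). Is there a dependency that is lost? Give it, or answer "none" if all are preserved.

none

DocID → Room lies within Patient1.
PatID, Room → DocID lies within Patient1.
PatID → Diag lies within Patient1.
Diag → DName lies within Patient1.
Every dependency is enforceable on the fragments, so the decomposition is dependency-preserving.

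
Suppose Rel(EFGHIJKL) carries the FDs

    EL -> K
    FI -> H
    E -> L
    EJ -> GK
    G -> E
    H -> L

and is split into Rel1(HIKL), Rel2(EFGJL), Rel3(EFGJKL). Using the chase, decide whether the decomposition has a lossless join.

Chase test. Columns are EFGHIJKL; row i has aⱼ where attribute j ∈ Reli, else bᵢⱼ.
Initial tableau (one row per fragment):
  row 1: b11 b12 b13 a4 a5 b16 a7 a8
  row 2: a1 a2 a3 b24 b25 a6 b27 a8
  row 3: a1 a2 a3 b34 b35 a6 a7 a8
Rows 2 and 3 agree on EL; apply EL→K and equate their K entries.
No row becomes fully distinguished — the join is lossy.

No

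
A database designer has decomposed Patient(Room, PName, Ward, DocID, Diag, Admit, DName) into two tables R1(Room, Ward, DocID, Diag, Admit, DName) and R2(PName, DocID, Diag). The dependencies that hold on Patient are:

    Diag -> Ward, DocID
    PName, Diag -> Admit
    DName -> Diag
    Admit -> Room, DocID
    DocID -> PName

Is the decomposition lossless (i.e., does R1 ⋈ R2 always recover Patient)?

Yes

Common attributes: R1 ∩ R2 = {DocID, Diag}.
Closure of {DocID, Diag}: Diag → Ward, DocID applies, adding Ward; DocID → PName applies, adding PName; PName, Diag → Admit applies, adding Admit; Admit → Room, DocID applies, adding Room. So (DocID, Diag)⁺ = {Room, PName, Ward, DocID, Diag, Admit}.
This closure contains every attribute of R2, so R1 ∩ R2 → R2. The join is lossless.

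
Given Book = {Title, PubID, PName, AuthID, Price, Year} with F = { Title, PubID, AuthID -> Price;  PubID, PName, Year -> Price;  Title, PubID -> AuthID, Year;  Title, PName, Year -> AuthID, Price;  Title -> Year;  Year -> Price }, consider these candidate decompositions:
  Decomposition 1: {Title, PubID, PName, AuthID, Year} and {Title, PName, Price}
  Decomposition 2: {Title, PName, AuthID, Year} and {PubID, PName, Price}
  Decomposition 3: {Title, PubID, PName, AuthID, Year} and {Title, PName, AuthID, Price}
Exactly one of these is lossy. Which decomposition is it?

Decomposition 2

Decomposition 1: common = {Title, PName}, closure = {Title, PName, AuthID, Price, Year} → lossless.
Decomposition 2: common = {PName}, closure = {PName} → lossy.
Decomposition 3: common = {Title, PName, AuthID}, closure = {Title, PName, AuthID, Price, Year} → lossless.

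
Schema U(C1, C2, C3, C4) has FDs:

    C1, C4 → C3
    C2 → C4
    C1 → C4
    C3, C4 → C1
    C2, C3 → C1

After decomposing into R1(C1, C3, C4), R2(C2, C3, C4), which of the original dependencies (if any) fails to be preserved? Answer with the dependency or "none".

none

C1, C4 → C3 lies within R1.
C2 → C4 lies within R2.
C1 → C4 lies within R1.
C3, C4 → C1 lies within R1.
C2, C3 → C1: restricted closure across fragments reaches C1.
Every dependency is enforceable on the fragments, so the decomposition is dependency-preserving.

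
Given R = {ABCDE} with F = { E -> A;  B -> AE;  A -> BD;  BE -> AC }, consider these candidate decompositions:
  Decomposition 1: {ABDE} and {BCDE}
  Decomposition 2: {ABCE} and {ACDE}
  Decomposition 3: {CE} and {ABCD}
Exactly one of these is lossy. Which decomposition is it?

Decomposition 3

Decomposition 1: common = {BDE}, closure = {ABCDE} → lossless.
Decomposition 2: common = {ACE}, closure = {ABCDE} → lossless.
Decomposition 3: common = {C}, closure = {C} → lossy.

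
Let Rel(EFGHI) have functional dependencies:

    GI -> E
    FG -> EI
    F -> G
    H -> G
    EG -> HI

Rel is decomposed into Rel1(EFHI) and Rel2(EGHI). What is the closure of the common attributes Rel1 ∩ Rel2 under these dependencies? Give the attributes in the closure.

EGHI

Rel1 ∩ Rel2 = {EHI}.
H → G applies, adding G
Closure: {EGHI}.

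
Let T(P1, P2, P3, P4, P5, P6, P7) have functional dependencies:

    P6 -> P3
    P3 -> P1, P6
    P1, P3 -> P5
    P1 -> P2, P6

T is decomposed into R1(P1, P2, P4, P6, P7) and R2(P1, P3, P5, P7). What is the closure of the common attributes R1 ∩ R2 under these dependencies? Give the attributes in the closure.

P1, P2, P3, P5, P6, P7

R1 ∩ R2 = {P1, P7}.
P1 → P2, P6 applies, adding P2, P6
P6 → P3 applies, adding P3
P1, P3 → P5 applies, adding P5
Closure: {P1, P2, P3, P5, P6, P7}.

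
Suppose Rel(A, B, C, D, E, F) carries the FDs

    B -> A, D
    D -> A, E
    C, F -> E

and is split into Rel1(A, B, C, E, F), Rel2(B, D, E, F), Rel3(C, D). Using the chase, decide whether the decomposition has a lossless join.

Chase test. Columns are A, B, C, D, E, F; row i has aⱼ where attribute j ∈ Reli, else bᵢⱼ.
Initial tableau (one row per fragment):
  row 1: a1 a2 a3 b14 a5 a6
  row 2: b21 a2 b23 a4 a5 a6
  row 3: b31 b32 a3 a4 b35 b36
Rows 1 and 2 agree on B; apply B→A, D and equate their A, D entries.
Rows 1 and 3 agree on D; apply D→A, E and equate their A, E entries.
Row 1 is now all distinguished symbols — the join is lossless.

Yes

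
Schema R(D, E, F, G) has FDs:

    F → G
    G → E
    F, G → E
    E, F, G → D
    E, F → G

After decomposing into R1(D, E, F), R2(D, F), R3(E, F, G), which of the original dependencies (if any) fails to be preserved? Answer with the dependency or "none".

F → G lies within R3.
G → E lies within R3.
F, G → E lies within R3.
E, F, G → D: restricted closure across fragments reaches D.
E, F → G lies within R3.
Every dependency is enforceable on the fragments, so the decomposition is dependency-preserving.

none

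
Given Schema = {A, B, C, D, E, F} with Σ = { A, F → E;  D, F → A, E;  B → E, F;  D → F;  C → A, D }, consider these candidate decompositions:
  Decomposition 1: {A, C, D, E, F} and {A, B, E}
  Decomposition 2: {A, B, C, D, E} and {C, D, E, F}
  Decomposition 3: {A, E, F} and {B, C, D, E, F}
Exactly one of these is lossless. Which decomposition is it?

Decomposition 2

Decomposition 1: common = {A, E}, closure = {A, E} → lossy.
Decomposition 2: common = {C, D, E}, closure = {A, C, D, E, F} → lossless.
Decomposition 3: common = {E, F}, closure = {E, F} → lossy.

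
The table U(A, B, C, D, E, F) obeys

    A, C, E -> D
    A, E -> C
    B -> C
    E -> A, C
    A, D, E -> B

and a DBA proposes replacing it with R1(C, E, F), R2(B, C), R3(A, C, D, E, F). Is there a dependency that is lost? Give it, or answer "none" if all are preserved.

Check A, D, E → B: no single fragment contains all of {A, B, D, E}, and the restricted closure of {A, D, E} across the fragments never reaches {B}.
A, C, E → D is preserved.
A, E → C is preserved.
B → C is preserved.
E → A, C is preserved.

A, D, E -> B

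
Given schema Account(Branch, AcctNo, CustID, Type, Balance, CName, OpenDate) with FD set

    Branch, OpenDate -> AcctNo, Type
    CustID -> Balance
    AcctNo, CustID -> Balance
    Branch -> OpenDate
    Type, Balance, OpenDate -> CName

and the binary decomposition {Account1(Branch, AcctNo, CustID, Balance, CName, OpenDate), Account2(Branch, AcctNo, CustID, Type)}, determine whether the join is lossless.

Common attributes: Account1 ∩ Account2 = {Branch, AcctNo, CustID}.
Closure of {Branch, AcctNo, CustID}: CustID → Balance applies, adding Balance; Branch → OpenDate applies, adding OpenDate; Branch, OpenDate → AcctNo, Type applies, adding Type; Type, Balance, OpenDate → CName applies, adding CName. So (Branch, AcctNo, CustID)⁺ = {Branch, AcctNo, CustID, Type, Balance, CName, OpenDate}.
This closure contains every attribute of Account1, so Account1 ∩ Account2 → Account1. The join is lossless.

Yes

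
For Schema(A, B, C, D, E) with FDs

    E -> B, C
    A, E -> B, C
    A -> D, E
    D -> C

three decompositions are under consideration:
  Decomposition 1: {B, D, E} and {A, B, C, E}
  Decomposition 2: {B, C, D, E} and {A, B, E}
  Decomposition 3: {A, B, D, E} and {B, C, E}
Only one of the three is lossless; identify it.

Decomposition 3

Decomposition 1: common = {B, E}, closure = {B, C, E} → lossy.
Decomposition 2: common = {B, E}, closure = {B, C, E} → lossy.
Decomposition 3: common = {B, E}, closure = {B, C, E} → lossless.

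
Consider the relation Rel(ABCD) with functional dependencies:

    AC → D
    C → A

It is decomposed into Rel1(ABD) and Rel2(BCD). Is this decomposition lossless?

No

Common attributes: Rel1 ∩ Rel2 = {BD}.
No dependency enlarges {BD}, so (BD)⁺ = {BD}.
The closure contains neither all of Rel1 = {ABD} nor all of Rel2 = {BCD}, so the common attributes are not a superkey of either fragment. The join is lossy.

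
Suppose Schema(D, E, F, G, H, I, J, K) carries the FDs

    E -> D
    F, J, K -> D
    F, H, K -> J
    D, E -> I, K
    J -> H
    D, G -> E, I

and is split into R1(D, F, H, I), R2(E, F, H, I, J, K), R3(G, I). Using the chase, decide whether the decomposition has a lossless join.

Chase test. Columns are D, E, F, G, H, I, J, K; row i has aⱼ where attribute j ∈ Ri, else bᵢⱼ.
Initial tableau (one row per fragment):
  row 1: a1 b12 a3 b14 a5 a6 b17 b18
  row 2: b21 a2 a3 b24 a5 a6 a7 a8
  row 3: b31 b32 b33 a4 b35 a6 b37 b38
No row becomes fully distinguished — the join is lossy.

No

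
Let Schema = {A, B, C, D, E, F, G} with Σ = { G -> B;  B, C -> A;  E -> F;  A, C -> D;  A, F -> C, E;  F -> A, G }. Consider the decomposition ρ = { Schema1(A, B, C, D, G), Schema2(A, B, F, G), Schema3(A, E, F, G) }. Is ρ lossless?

Chase test. Columns are A, B, C, D, E, F, G; row i has aⱼ where attribute j ∈ Schemai, else bᵢⱼ.
Initial tableau (one row per fragment):
  row 1: a1 a2 a3 a4 b15 b16 a7
  row 2: a1 a2 b23 b24 b25 a6 a7
  row 3: a1 b32 b33 b34 a5 a6 a7
Rows 1 and 3 agree on G; apply G→B and equate their B entries.
Rows 2 and 3 agree on A, F; apply A, F→C, E and equate their C, E entries.
Rows 2 and 3 agree on A, C; apply A, C→D and equate their D entries.
No row becomes fully distinguished — the join is lossy.

No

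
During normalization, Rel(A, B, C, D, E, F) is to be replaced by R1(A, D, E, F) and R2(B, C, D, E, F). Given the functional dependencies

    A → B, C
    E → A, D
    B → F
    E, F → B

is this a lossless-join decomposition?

Common attributes: R1 ∩ R2 = {D, E, F}.
Closure of {D, E, F}: E → A, D applies, adding A; E, F → B applies, adding B; A → B, C applies, adding C. So (D, E, F)⁺ = {A, B, C, D, E, F}.
This closure contains every attribute of R1, so R1 ∩ R2 → R1. The join is lossless.

Yes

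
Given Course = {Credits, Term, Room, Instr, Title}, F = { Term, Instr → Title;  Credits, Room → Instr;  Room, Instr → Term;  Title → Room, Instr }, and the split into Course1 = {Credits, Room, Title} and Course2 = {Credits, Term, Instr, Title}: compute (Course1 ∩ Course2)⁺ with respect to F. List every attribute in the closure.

Credits, Term, Room, Instr, Title

Course1 ∩ Course2 = {Credits, Title}.
Title → Room, Instr applies, adding Room, Instr
Room, Instr → Term applies, adding Term
Closure: {Credits, Term, Room, Instr, Title}.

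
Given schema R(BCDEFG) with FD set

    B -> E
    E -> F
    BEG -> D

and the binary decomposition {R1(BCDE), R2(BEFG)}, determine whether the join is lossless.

Common attributes: R1 ∩ R2 = {BE}.
Closure of {BE}: E → F applies, adding F. So (BE)⁺ = {BEF}.
The closure contains neither all of R1 = {BCDE} nor all of R2 = {BEFG}, so the common attributes are not a superkey of either fragment. The join is lossy.

No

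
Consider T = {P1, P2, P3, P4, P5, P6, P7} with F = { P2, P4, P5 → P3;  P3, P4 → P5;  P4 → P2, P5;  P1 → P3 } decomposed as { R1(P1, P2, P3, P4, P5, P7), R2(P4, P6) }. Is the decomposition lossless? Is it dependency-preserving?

lossy but dependency-preserving

Lossless test: (P4)⁺ = {P2, P3, P4, P5}, which is a superkey of neither fragment — lossy.
Dependency preservation: every FD's attributes lie within a single fragment, so each can be enforced locally — preserved.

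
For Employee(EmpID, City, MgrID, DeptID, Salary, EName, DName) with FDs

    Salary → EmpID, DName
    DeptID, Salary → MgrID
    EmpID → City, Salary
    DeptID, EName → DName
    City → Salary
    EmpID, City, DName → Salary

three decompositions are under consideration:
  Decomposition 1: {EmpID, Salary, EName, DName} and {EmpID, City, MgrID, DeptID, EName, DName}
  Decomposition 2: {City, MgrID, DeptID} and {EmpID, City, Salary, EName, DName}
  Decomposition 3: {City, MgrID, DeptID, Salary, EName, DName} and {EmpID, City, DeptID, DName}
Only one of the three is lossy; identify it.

Decomposition 2

Decomposition 1: common = {EmpID, EName, DName}, closure = {EmpID, City, Salary, EName, DName} → lossless.
Decomposition 2: common = {City}, closure = {EmpID, City, Salary, DName} → lossy.
Decomposition 3: common = {City, DeptID, DName}, closure = {EmpID, City, MgrID, DeptID, Salary, DName} → lossless.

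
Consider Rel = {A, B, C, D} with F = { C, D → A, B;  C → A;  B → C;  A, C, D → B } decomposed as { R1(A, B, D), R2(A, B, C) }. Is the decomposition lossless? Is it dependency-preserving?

lossless but not dependency-preserving

Lossless test: (A, B)⁺ = {A, B, C}, which contains all of one fragment — lossless.
Dependency preservation: the restricted closure of {C, D} across the fragments never reaches {A, B}, so C, D → A, B cannot be enforced without a join — not preserved.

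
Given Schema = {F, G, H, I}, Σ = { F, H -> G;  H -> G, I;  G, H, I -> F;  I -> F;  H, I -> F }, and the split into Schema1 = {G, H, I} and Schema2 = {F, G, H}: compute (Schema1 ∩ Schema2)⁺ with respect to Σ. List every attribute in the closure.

F, G, H, I

Schema1 ∩ Schema2 = {G, H}.
H → G, I applies, adding I
G, H, I → F applies, adding F
Closure: {F, G, H, I}.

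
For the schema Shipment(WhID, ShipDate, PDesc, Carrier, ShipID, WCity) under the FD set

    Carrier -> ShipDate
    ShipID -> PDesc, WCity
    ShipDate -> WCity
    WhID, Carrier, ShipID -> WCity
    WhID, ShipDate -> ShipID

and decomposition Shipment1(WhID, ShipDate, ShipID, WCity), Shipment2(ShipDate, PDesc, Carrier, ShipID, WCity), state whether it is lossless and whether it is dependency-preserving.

lossy but dependency-preserving

Lossless test: (ShipDate, ShipID, WCity)⁺ = {ShipDate, PDesc, ShipID, WCity}, which is a superkey of neither fragment — lossy.
Dependency preservation: WhID, Carrier, ShipID → WCity is not contained in any single fragment, but the restricted closure of its left-hand side across the fragments still reaches the right-hand side; the remaining FDs each lie inside some fragment. All dependencies are preserved.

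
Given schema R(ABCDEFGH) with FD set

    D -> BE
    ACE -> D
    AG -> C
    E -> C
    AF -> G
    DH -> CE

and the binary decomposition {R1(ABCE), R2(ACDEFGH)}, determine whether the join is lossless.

Yes

Common attributes: R1 ∩ R2 = {ACE}.
Closure of {ACE}: ACE → D applies, adding D; D → BE applies, adding B. So (ACE)⁺ = {ABCDE}.
This closure contains every attribute of R1, so R1 ∩ R2 → R1. The join is lossless.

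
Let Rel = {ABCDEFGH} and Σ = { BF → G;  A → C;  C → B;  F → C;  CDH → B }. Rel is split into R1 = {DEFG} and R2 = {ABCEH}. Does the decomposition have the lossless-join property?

No

Common attributes: R1 ∩ R2 = {E}.
No dependency enlarges {E}, so (E)⁺ = {E}.
The closure contains neither all of R1 = {DEFG} nor all of R2 = {ABCEH}, so the common attributes are not a superkey of either fragment. The join is lossy.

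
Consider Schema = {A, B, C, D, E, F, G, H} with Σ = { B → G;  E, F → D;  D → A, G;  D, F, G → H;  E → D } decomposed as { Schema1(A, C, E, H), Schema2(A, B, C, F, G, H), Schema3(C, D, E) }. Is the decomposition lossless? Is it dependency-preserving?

lossy and not dependency-preserving

Lossless test (chase): Rows 1 and 3 agree on E; apply E→D and equate their D entries. Rows 1 and 3 agree on D; apply D→A, G and equate their A, G entries. No row becomes fully distinguished — the join is lossy.
Dependency preservation: the restricted closure of {D} across the fragments never reaches {A, G}, so D → A, G cannot be enforced without a join — not preserved.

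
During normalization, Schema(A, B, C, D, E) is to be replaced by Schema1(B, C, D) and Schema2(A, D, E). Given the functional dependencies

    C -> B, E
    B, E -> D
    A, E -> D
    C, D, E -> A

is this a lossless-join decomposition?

No

Common attributes: Schema1 ∩ Schema2 = {D}.
No dependency enlarges {D}, so (D)⁺ = {D}.
The closure contains neither all of Schema1 = {B, C, D} nor all of Schema2 = {A, D, E}, so the common attributes are not a superkey of either fragment. The join is lossy.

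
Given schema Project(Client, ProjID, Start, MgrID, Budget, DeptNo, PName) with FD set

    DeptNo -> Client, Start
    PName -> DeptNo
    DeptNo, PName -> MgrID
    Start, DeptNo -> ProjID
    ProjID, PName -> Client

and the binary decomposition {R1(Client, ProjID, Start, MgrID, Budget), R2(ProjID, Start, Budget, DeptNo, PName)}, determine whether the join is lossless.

Common attributes: R1 ∩ R2 = {ProjID, Start, Budget}.
No dependency enlarges {ProjID, Start, Budget}, so (ProjID, Start, Budget)⁺ = {ProjID, Start, Budget}.
The closure contains neither all of R1 = {Client, ProjID, Start, MgrID, Budget} nor all of R2 = {ProjID, Start, Budget, DeptNo, PName}, so the common attributes are not a superkey of either fragment. The join is lossy.

No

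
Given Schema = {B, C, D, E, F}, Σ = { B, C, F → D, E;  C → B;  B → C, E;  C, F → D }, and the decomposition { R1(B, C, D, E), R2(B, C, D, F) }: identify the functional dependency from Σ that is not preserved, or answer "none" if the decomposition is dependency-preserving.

none

B, C, F → D, E: restricted closure across fragments reaches D, E.
C → B lies within R1.
B → C, E lies within R1.
C, F → D lies within R2.
Every dependency is enforceable on the fragments, so the decomposition is dependency-preserving.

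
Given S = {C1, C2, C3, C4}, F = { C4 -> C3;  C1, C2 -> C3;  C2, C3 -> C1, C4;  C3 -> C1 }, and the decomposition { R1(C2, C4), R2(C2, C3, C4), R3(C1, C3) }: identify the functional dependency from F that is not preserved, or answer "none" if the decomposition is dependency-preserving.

Check C1, C2 → C3: no single fragment contains all of {C1, C2, C3}, and the restricted closure of {C1, C2} across the fragments never reaches {C3}.
C4 → C3 is preserved.
C2, C3 → C1, C4 is preserved.
C3 → C1 is preserved.

C1, C2 -> C3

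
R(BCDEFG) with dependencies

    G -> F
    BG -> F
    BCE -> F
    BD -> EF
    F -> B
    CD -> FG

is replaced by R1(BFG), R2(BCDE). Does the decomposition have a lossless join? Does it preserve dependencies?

lossy and not dependency-preserving

Lossless test: (B)⁺ = {B}, which is a superkey of neither fragment — lossy.
Dependency preservation: the restricted closure of {BCE} across the fragments never reaches {F}, so BCE → F cannot be enforced without a join — not preserved.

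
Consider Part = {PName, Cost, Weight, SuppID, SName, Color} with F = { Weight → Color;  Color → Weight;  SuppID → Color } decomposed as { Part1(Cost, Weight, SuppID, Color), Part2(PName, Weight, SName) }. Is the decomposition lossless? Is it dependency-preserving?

Lossless test: (Weight)⁺ = {Weight, Color}, which is a superkey of neither fragment — lossy.
Dependency preservation: every FD's attributes lie within a single fragment, so each can be enforced locally — preserved.

lossy but dependency-preserving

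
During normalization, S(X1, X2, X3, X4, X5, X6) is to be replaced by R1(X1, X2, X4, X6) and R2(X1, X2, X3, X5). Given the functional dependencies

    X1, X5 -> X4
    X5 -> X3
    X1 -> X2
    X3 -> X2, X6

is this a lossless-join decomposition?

Common attributes: R1 ∩ R2 = {X1, X2}.
No dependency enlarges {X1, X2}, so (X1, X2)⁺ = {X1, X2}.
The closure contains neither all of R1 = {X1, X2, X4, X6} nor all of R2 = {X1, X2, X3, X5}, so the common attributes are not a superkey of either fragment. The join is lossy.

No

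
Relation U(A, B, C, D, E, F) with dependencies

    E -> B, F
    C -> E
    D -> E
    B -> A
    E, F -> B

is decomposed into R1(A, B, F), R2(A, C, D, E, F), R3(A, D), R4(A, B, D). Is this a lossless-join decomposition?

Chase test. Columns are A, B, C, D, E, F; row i has aⱼ where attribute j ∈ Ri, else bᵢⱼ.
Initial tableau (one row per fragment):
  row 1: a1 a2 b13 b14 b15 a6
  row 2: a1 b22 a3 a4 a5 a6
  row 3: a1 b32 b33 a4 b35 b36
  row 4: a1 a2 b43 a4 b45 b46
Rows 2 and 3 agree on D; apply D→E and equate their E entries.
Rows 2 and 4 agree on D; apply D→E and equate their E entries.
Rows 2 and 3 agree on E; apply E→B, F and equate their B, F entries.
Rows 2 and 4 agree on E; apply E→B, F and equate their B, F entries.
Row 2 is now all distinguished symbols — the join is lossless.

Yes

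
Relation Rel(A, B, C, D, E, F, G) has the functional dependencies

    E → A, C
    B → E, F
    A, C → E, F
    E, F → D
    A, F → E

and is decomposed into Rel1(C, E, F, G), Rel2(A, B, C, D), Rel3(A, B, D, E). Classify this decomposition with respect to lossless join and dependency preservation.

lossy and not dependency-preserving

Lossless test (chase): Rows 1 and 3 agree on E; apply E→A, C and equate their A, C entries. Rows 2 and 3 agree on B; apply B→E, F and equate their E, F entries. Rows 1 and 2 agree on A, C; apply A, C→E, F and equate their E, F entries. Rows 1 and 2 agree on E, F; apply E, F→D and equate their D entries. No row becomes fully distinguished — the join is lossy.
Dependency preservation: the restricted closure of {A, C} across the fragments never reaches {E, F}, so A, C → E, F cannot be enforced without a join — not preserved.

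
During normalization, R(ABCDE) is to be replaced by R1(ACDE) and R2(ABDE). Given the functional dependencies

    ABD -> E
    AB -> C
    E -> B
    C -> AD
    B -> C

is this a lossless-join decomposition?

Common attributes: R1 ∩ R2 = {ADE}.
Closure of {ADE}: E → B applies, adding B; B → C applies, adding C. So (ADE)⁺ = {ABCDE}.
This closure contains every attribute of R1, so R1 ∩ R2 → R1. The join is lossless.

Yes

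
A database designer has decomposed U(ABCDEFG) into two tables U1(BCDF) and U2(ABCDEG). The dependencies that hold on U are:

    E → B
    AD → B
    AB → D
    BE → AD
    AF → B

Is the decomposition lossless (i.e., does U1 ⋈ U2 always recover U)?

No

Common attributes: U1 ∩ U2 = {BCD}.
No dependency enlarges {BCD}, so (BCD)⁺ = {BCD}.
The closure contains neither all of U1 = {BCDF} nor all of U2 = {ABCDEG}, so the common attributes are not a superkey of either fragment. The join is lossy.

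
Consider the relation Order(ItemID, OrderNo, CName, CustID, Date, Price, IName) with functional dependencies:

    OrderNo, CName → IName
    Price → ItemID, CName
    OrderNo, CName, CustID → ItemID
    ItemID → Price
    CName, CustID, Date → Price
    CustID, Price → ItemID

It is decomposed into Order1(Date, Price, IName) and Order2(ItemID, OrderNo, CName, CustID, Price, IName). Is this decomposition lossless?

No

Common attributes: Order1 ∩ Order2 = {Price, IName}.
Closure of {Price, IName}: Price → ItemID, CName applies, adding ItemID, CName. So (Price, IName)⁺ = {ItemID, CName, Price, IName}.
The closure contains neither all of Order1 = {Date, Price, IName} nor all of Order2 = {ItemID, OrderNo, CName, CustID, Price, IName}, so the common attributes are not a superkey of either fragment. The join is lossy.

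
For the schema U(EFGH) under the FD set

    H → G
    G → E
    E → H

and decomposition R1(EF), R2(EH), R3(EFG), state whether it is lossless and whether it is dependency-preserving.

Lossless test (chase): Rows 1 and 2 agree on E; apply E→H and equate their H entries. Rows 1 and 3 agree on E; apply E→H and equate their H entries. Rows 1 and 2 agree on H; apply H→G and equate their G entries. Rows 1 and 3 agree on H; apply H→G and equate their G entries. Row 1 is now all distinguished symbols — the join is lossless.
Dependency preservation: H → G is not contained in any single fragment, but the restricted closure of its left-hand side across the fragments still reaches the right-hand side; the remaining FDs each lie inside some fragment. All dependencies are preserved.

lossless and dependency-preserving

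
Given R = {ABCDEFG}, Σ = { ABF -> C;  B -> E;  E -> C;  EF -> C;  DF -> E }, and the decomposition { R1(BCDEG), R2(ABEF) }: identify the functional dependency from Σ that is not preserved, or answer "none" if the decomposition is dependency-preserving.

Check DF → E: no single fragment contains all of {DEF}, and the restricted closure of {DF} across the fragments never reaches {E}.
ABF → C is preserved.
B → E is preserved.
E → C is preserved.
EF → C is preserved.

DF -> E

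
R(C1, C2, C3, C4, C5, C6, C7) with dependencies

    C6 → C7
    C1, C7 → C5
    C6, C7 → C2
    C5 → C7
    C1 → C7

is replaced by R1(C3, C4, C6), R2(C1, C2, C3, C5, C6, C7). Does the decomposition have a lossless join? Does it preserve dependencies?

Lossless test: (C3, C6)⁺ = {C2, C3, C6, C7}, which is a superkey of neither fragment — lossy.
Dependency preservation: every FD's attributes lie within a single fragment, so each can be enforced locally — preserved.

lossy but dependency-preserving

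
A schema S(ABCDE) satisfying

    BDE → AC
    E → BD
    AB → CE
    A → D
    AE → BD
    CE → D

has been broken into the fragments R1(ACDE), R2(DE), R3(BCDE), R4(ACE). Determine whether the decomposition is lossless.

Chase test. Columns are ABCDE; row i has aⱼ where attribute j ∈ Ri, else bᵢⱼ.
Initial tableau (one row per fragment):
  row 1: a1 b12 a3 a4 a5
  row 2: b21 b22 b23 a4 a5
  row 3: b31 a2 a3 a4 a5
  row 4: a1 b42 a3 b44 a5
Rows 1 and 2 agree on E; apply E→BD and equate their BD entries.
Rows 1 and 3 agree on E; apply E→BD and equate their BD entries.
Rows 1 and 4 agree on E; apply E→BD and equate their BD entries.
Rows 1 and 2 agree on BDE; apply BDE→AC and equate their AC entries.
Rows 1 and 3 agree on BDE; apply BDE→AC and equate their AC entries.
Row 1 is now all distinguished symbols — the join is lossless.

Yes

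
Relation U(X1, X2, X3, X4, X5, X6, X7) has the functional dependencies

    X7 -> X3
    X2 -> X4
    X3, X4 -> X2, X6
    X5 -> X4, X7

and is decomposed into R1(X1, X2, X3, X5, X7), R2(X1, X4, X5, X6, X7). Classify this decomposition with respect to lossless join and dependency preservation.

lossless but not dependency-preserving

Lossless test: (X1, X5, X7)⁺ = {X1, X2, X3, X4, X5, X6, X7}, which contains all of one fragment — lossless.
Dependency preservation: the restricted closure of {X2} across the fragments never reaches {X4}, so X2 → X4 cannot be enforced without a join — not preserved.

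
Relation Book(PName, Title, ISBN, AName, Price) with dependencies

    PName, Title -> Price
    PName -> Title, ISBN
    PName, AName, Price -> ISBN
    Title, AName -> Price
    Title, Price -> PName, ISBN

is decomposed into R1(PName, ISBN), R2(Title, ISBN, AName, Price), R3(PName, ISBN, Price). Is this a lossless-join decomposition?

No

Chase test. Columns are PName, Title, ISBN, AName, Price; row i has aⱼ where attribute j ∈ Ri, else bᵢⱼ.
Initial tableau (one row per fragment):
  row 1: a1 b12 a3 b14 b15
  row 2: b21 a2 a3 a4 a5
  row 3: a1 b32 a3 b34 a5
Rows 1 and 3 agree on PName; apply PName→Title, ISBN and equate their Title, ISBN entries.
Rows 1 and 3 agree on PName, Title; apply PName, Title→Price and equate their Price entries.
No row becomes fully distinguished — the join is lossy.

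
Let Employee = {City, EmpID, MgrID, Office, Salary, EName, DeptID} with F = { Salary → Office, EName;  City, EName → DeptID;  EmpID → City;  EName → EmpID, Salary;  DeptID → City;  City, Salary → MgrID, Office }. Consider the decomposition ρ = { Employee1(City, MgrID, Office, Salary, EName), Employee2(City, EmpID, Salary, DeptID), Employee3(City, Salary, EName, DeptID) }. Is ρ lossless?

Yes

Chase test. Columns are City, EmpID, MgrID, Office, Salary, EName, DeptID; row i has aⱼ where attribute j ∈ Employeei, else bᵢⱼ.
Initial tableau (one row per fragment):
  row 1: a1 b12 a3 a4 a5 a6 b17
  row 2: a1 a2 b23 b24 a5 b26 a7
  row 3: a1 b32 b33 b34 a5 a6 a7
Rows 1 and 2 agree on Salary; apply Salary→Office, EName and equate their Office, EName entries.
Rows 1 and 3 agree on Salary; apply Salary→Office, EName and equate their Office, EName entries.
Rows 1 and 2 agree on City, EName; apply City, EName→DeptID and equate their DeptID entries.
Rows 1 and 2 agree on EName; apply EName→EmpID, Salary and equate their EmpID, Salary entries.
Rows 1 and 3 agree on EName; apply EName→EmpID, Salary and equate their EmpID, Salary entries.
Rows 1 and 2 agree on City, Salary; apply City, Salary→MgrID, Office and equate their MgrID, Office entries.
Rows 1 and 3 agree on City, Salary; apply City, Salary→MgrID, Office and equate their MgrID, Office entries.
Row 1 is now all distinguished symbols — the join is lossless.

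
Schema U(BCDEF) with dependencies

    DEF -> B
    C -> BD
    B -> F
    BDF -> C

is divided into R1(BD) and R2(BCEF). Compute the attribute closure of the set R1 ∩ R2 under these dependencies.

BF

R1 ∩ R2 = {B}.
B → F applies, adding F
Closure: {BF}.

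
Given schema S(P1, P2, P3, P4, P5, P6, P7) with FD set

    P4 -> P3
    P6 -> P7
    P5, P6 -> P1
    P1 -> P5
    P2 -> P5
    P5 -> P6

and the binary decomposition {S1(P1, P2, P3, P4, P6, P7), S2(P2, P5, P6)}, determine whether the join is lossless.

Yes

Common attributes: S1 ∩ S2 = {P2, P6}.
Closure of {P2, P6}: P6 → P7 applies, adding P7; P2 → P5 applies, adding P5; P5, P6 → P1 applies, adding P1. So (P2, P6)⁺ = {P1, P2, P5, P6, P7}.
This closure contains every attribute of S2, so S1 ∩ S2 → S2. The join is lossless.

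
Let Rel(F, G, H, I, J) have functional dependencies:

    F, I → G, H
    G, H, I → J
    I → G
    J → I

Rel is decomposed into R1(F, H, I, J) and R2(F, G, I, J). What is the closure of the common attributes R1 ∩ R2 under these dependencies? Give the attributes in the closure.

R1 ∩ R2 = {F, I, J}.
F, I → G, H applies, adding G, H
Closure: {F, G, H, I, J}.

F, G, H, I, J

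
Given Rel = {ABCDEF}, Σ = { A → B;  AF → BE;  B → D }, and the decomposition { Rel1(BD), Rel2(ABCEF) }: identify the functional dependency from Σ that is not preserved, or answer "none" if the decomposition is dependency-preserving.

none

A → B lies within Rel2.
AF → BE lies within Rel2.
B → D lies within Rel1.
Every dependency is enforceable on the fragments, so the decomposition is dependency-preserving.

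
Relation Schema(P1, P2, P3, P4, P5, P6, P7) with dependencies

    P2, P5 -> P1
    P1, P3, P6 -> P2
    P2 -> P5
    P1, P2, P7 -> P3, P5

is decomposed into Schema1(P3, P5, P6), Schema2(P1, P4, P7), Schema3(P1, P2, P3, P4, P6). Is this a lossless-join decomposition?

No

Chase test. Columns are P1, P2, P3, P4, P5, P6, P7; row i has aⱼ where attribute j ∈ Schemai, else bᵢⱼ.
Initial tableau (one row per fragment):
  row 1: b11 b12 a3 b14 a5 a6 b17
  row 2: a1 b22 b23 a4 b25 b26 a7
  row 3: a1 a2 a3 a4 b35 a6 b37
No row becomes fully distinguished — the join is lossy.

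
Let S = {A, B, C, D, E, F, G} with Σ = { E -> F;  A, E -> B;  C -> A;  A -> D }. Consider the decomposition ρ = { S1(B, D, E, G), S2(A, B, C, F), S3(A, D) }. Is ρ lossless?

No

Chase test. Columns are A, B, C, D, E, F, G; row i has aⱼ where attribute j ∈ Si, else bᵢⱼ.
Initial tableau (one row per fragment):
  row 1: b11 a2 b13 a4 a5 b16 a7
  row 2: a1 a2 a3 b24 b25 a6 b27
  row 3: a1 b32 b33 a4 b35 b36 b37
Rows 2 and 3 agree on A; apply A→D and equate their D entries.
No row becomes fully distinguished — the join is lossy.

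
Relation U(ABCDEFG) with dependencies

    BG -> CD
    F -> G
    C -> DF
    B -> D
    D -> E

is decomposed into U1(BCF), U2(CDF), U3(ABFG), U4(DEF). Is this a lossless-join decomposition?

Yes

Chase test. Columns are ABCDEFG; row i has aⱼ where attribute j ∈ Ui, else bᵢⱼ.
Initial tableau (one row per fragment):
  row 1: b11 a2 a3 b14 b15 a6 b17
  row 2: b21 b22 a3 a4 b25 a6 b27
  row 3: a1 a2 b33 b34 b35 a6 a7
  row 4: b41 b42 b43 a4 a5 a6 b47
Rows 1 and 2 agree on F; apply F→G and equate their G entries.
Rows 1 and 3 agree on F; apply F→G and equate their G entries.
Rows 1 and 4 agree on F; apply F→G and equate their G entries.
Rows 1 and 2 agree on C; apply C→DF and equate their DF entries.
Rows 1 and 3 agree on B; apply B→D and equate their D entries.
Rows 1 and 2 agree on D; apply D→E and equate their E entries.
Rows 1 and 3 agree on D; apply D→E and equate their E entries.
Rows 1 and 4 agree on D; apply D→E and equate their E entries.
Rows 1 and 3 agree on BG; apply BG→CD and equate their CD entries.
Row 3 is now all distinguished symbols — the join is lossless.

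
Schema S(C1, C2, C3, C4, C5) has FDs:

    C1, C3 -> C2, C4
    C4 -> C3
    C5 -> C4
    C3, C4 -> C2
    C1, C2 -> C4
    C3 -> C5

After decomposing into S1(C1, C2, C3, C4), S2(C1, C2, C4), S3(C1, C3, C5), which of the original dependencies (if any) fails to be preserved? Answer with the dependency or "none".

C1, C3 → C2, C4 lies within S1.
C4 → C3 lies within S1.
C5 → C4: restricted closure across fragments reaches C4.
C3, C4 → C2 lies within S1.
C1, C2 → C4 lies within S1.
C3 → C5 lies within S3.
Every dependency is enforceable on the fragments, so the decomposition is dependency-preserving.

none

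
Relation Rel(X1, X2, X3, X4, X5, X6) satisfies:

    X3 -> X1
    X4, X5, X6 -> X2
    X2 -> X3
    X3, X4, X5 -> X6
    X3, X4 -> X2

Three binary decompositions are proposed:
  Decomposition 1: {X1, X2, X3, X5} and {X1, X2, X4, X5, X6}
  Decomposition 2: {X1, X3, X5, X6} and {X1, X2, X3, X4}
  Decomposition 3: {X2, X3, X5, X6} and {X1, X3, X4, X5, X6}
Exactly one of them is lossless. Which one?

Decomposition 1: common = {X1, X2, X5}, closure = {X1, X2, X3, X5} → lossless.
Decomposition 2: common = {X1, X3}, closure = {X1, X3} → lossy.
Decomposition 3: common = {X3, X5, X6}, closure = {X1, X3, X5, X6} → lossy.

Decomposition 1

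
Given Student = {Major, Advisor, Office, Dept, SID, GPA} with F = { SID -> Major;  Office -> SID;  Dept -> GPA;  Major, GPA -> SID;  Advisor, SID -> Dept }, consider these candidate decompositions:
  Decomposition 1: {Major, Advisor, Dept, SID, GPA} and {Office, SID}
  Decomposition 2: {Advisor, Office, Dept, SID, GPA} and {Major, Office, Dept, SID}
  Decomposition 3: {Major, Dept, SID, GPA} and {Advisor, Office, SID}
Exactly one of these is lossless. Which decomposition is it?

Decomposition 2

Decomposition 1: common = {SID}, closure = {Major, SID} → lossy.
Decomposition 2: common = {Office, Dept, SID}, closure = {Major, Office, Dept, SID, GPA} → lossless.
Decomposition 3: common = {SID}, closure = {Major, SID} → lossy.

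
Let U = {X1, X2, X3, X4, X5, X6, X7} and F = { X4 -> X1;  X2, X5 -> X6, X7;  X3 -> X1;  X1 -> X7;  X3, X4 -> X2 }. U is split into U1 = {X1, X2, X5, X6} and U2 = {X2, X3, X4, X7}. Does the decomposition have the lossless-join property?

No

Common attributes: U1 ∩ U2 = {X2}.
No dependency enlarges {X2}, so (X2)⁺ = {X2}.
The closure contains neither all of U1 = {X1, X2, X5, X6} nor all of U2 = {X2, X3, X4, X7}, so the common attributes are not a superkey of either fragment. The join is lossy.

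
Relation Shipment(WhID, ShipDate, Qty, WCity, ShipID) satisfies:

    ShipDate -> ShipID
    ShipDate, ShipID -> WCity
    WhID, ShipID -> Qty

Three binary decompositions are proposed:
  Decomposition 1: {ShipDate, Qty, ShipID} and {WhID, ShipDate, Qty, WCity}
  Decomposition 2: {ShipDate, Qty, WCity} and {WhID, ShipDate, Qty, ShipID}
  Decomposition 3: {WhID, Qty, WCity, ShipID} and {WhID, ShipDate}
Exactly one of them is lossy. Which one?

Decomposition 3

Decomposition 1: common = {ShipDate, Qty}, closure = {ShipDate, Qty, WCity, ShipID} → lossless.
Decomposition 2: common = {ShipDate, Qty}, closure = {ShipDate, Qty, WCity, ShipID} → lossless.
Decomposition 3: common = {WhID}, closure = {WhID} → lossy.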